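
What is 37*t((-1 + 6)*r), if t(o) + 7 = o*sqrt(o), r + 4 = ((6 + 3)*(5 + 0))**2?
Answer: -259 + 373885*sqrt(10105) ≈ 3.7584e+7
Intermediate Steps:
r = 2021 (r = -4 + ((6 + 3)*(5 + 0))**2 = -4 + (9*5)**2 = -4 + 45**2 = -4 + 2025 = 2021)
t(o) = -7 + o**(3/2) (t(o) = -7 + o*sqrt(o) = -7 + o**(3/2))
37*t((-1 + 6)*r) = 37*(-7 + ((-1 + 6)*2021)**(3/2)) = 37*(-7 + (5*2021)**(3/2)) = 37*(-7 + 10105**(3/2)) = 37*(-7 + 10105*sqrt(10105)) = -259 + 373885*sqrt(10105)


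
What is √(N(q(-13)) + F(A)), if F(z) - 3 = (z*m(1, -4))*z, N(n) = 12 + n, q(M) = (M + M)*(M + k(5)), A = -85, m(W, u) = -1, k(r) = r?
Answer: 3*I*√778 ≈ 83.678*I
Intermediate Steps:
q(M) = 2*M*(5 + M) (q(M) = (M + M)*(M + 5) = (2*M)*(5 + M) = 2*M*(5 + M))
F(z) = 3 - z² (F(z) = 3 + (z*(-1))*z = 3 + (-z)*z = 3 - z²)
√(N(q(-13)) + F(A)) = √((12 + 2*(-13)*(5 - 13)) + (3 - 1*(-85)²)) = √((12 + 2*(-13)*(-8)) + (3 - 1*7225)) = √((12 + 208) + (3 - 7225)) = √(220 - 7222) = √(-7002) = 3*I*√778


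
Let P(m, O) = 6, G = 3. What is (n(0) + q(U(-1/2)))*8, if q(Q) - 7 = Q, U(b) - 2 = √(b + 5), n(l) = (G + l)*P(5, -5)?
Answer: 216 + 12*√2 ≈ 232.97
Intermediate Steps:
n(l) = 18 + 6*l (n(l) = (3 + l)*6 = 18 + 6*l)
U(b) = 2 + √(5 + b) (U(b) = 2 + √(b + 5) = 2 + √(5 + b))
q(Q) = 7 + Q
(n(0) + q(U(-1/2)))*8 = ((18 + 6*0) + (7 + (2 + √(5 - 1/2))))*8 = ((18 + 0) + (7 + (2 + √(5 - 1*½))))*8 = (18 + (7 + (2 + √(5 - ½))))*8 = (18 + (7 + (2 + √(9/2))))*8 = (18 + (7 + (2 + 3*√2/2)))*8 = (18 + (9 + 3*√2/2))*8 = (27 + 3*√2/2)*8 = 216 + 12*√2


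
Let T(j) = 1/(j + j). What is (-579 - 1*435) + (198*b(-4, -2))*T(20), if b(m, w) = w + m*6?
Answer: -11427/10 ≈ -1142.7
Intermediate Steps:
T(j) = 1/(2*j)
b(m, w) = w + 6*m
(-579 - 1*435) + (198*b(-4, -2))*T(20) = (-579 - 1*435) + (198*(-2 + 6*(-4)))*((½)/20) = (-579 - 435) + (198*(-2 - 24))*((½)*(1/20)) = -1014 + (198*(-26))*(1/40) = -1014 - 5148*1/40 = -1014 - 1287/10 = -11427/10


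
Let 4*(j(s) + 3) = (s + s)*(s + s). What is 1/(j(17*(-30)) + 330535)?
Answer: 1/590632 ≈ 1.6931e-6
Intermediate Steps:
j(s) = -3 + s² (j(s) = -3 + ((s + s)*(s + s))/4 = -3 + ((2*s)*(2*s))/4 = -3 + (4*s²)/4 = -3 + s²)
1/(j(17*(-30)) + 330535) = 1/((-3 + (17*(-30))²) + 330535) = 1/((-3 + (-510)²) + 330535) = 1/((-3 + 260100) + 330535) = 1/(260097 + 330535) = 1/590632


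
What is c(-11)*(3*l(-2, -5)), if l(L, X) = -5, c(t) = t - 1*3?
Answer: 210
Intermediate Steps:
c(t) = -3 + t (c(t) = t - 3 = -3 + t)
c(-11)*(3*l(-2, -5)) = (-3 - 11)*(3*(-5)) = -14*(-15) = 210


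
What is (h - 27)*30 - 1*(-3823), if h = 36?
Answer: 4093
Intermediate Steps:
(h - 27)*30 - 1*(-3823) = (36 - 27)*30 - 1*(-3823) = 9*30 + 3823 = 270 + 3823 = 4093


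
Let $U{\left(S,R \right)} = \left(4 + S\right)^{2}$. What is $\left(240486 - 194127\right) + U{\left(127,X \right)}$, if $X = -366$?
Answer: $63520$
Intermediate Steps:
$\left(240486 - 194127\right) + U{\left(127,X \right)} = \left(240486 - 194127\right) + \left(4 + 127\right)^{2} = 46359 + 131^{2} = 46359 + 17161 = 63520$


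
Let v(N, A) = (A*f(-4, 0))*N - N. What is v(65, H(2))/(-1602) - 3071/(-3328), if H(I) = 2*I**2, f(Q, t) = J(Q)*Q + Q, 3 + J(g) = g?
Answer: -18198689/2665728 ≈ -6.8269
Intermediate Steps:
J(g) = -3 + g
f(Q, t) = Q + Q*(-3 + Q) (f(Q, t) = (-3 + Q)*Q + Q = Q*(-3 + Q) + Q = Q + Q*(-3 + Q))
v(N, A) = -N + 24*A*N (v(N, A) = (A*(-4*(-2 - 4)))*N - N = (A*(-4*(-6)))*N - N = (A*24)*N - N = (24*A)*N - N = 24*A*N - N = -N + 24*A*N)
v(65, H(2))/(-1602) - 3071/(-3328) = (65*(-1 + 24*(2*2**2)))/(-1602) - 3071/(-3328) = (65*(-1 + 24*(2*4)))*(-1/1602) - 3071*(-1/3328) = (65*(-1 + 24*8))*(-1/1602) + 3071/3328 = (65*(-1 + 192))*(-1/1602) + 3071/3328 = (65*191)*(-1/1602) + 3071/3328 = 12415*(-1/1602) + 3071/3328 = -12415/1602 + 3071/3328 = -18198689/2665728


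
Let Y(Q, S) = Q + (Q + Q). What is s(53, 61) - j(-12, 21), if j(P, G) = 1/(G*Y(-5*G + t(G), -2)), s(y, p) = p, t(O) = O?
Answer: 322813/5292 ≈ 61.000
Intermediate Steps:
Y(Q, S) = 3*Q (Y(Q, S) = Q + 2*Q = 3*Q)
j(P, G) = -1/(12*G²) (j(P, G) = 1/(G*((3*(-5*G + G)))) = 1/(G*((3*(-4*G)))) = 1/(G*((-12*G))) = (-1/(12*G))/G = -1/(12*G²))
s(53, 61) - j(-12, 21) = 61 - (-1)/(12*21²) = 61 - (-1)/(12*441) = 61 - 1*(-1/5292) = 61 + 1/5292 = 322813/5292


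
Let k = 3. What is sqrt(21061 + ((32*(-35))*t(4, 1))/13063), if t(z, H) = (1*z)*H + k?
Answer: sqrt(3593788095189)/13063 ≈ 145.12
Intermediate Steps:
t(z, H) = 3 + H*z (t(z, H) = (1*z)*H + 3 = z*H + 3 = H*z + 3 = 3 + H*z)
sqrt(21061 + ((32*(-35))*t(4, 1))/13063) = sqrt(21061 + ((32*(-35))*(3 + 1*4))/13063) = sqrt(21061 - 1120*(3 + 4)*(1/13063)) = sqrt(21061 - 1120*7*(1/13063)) = sqrt(21061 - 7840*1/13063) = sqrt(21061 - 7840/13063) = sqrt(275112003/13063) = sqrt(3593788095189)/13063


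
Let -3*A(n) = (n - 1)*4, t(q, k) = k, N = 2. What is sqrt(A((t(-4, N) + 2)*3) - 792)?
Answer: 22*I*sqrt(15)/3 ≈ 28.402*I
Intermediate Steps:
A(n) = 4/3 - 4*n/3 (A(n) = -(n - 1)*4/3 = -(-1 + n)*4/3 = -(-4 + 4*n)/3 = 4/3 - 4*n/3)
sqrt(A((t(-4, N) + 2)*3) - 792) = sqrt((4/3 - 4*(2 + 2)*3/3) - 792) = sqrt((4/3 - 16*3/3) - 792) = sqrt((4/3 - 4/3*12) - 792) = sqrt((4/3 - 16) - 792) = sqrt(-44/3 - 792) = sqrt(-2420/3) = 22*I*sqrt(15)/3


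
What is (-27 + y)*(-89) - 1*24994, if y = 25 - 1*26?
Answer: -22502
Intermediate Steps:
y = -1 (y = 25 - 26 = -1)
(-27 + y)*(-89) - 1*24994 = (-27 - 1)*(-89) - 1*24994 = -28*(-89) - 24994 = 2492 - 24994 = -22502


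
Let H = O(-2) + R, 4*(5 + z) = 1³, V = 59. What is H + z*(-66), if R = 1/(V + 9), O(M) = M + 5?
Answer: 21523/68 ≈ 316.51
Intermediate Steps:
O(M) = 5 + M
R = 1/68 (R = 1/(59 + 9) = 1/68 ≈ 0.014706)
z = -19/4 (z = -5 + (¼)*1³ = -5 + (¼)*1 = -5 + ¼ = -19/4 ≈ -4.7500)
H = 205/68 (H = (5 - 2) + 1/68 = 3 + 1/68 = 205/68 ≈ 3.0147)
H + z*(-66) = 205/68 - 19/4*(-66) = 205/68 + 627/2 = 21523/68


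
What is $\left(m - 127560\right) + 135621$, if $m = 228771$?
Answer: $236832$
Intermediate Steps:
$\left(m - 127560\right) + 135621 = \left(228771 - 127560\right) + 135621 = 101211 + 135621 = 236832$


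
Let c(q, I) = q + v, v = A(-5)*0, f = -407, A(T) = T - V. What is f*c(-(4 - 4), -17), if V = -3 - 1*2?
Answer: 0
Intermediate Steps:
V = -5 (V = -3 - 2 = -5)
A(T) = 5 + T (A(T) = T - 1*(-5) = T + 5 = 5 + T)
v = 0 (v = (5 - 5)*0 = 0*0 = 0)
c(q, I) = q (c(q, I) = q + 0 = q)
f*c(-(4 - 4), -17) = -(-407)*(4 - 4) = -(-407)*0 = -407*0 = 0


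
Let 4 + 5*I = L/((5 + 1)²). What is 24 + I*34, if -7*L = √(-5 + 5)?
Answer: -16/5 ≈ -3.2000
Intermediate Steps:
L = 0 (L = -√(-5 + 5)/7 = -√0/7 = -⅐*0 = 0)
I = -⅘ (I = -⅘ + (0/((5 + 1)²))/5 = -⅘ + (0/(6²))/5 = -⅘ + (0/36)/5 = -⅘ + (0*(1/36))/5 = -⅘ + (⅕)*0 = -⅘ + 0 = -⅘ ≈ -0.80000)
24 + I*34 = 24 - ⅘*34 = 24 - 136/5 = -16/5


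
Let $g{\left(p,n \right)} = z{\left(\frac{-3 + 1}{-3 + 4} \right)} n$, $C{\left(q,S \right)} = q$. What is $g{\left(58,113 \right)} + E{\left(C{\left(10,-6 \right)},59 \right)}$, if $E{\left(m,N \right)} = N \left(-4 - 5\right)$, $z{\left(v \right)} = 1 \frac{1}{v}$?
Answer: $- \frac{1175}{2} \approx -587.5$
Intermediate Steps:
$z{\left(v \right)} = \frac{1}{v}$
$g{\left(p,n \right)} = - \frac{n}{2}$ ($g{\left(p,n \right)} = \frac{n}{\left(-3 + 1\right) \frac{1}{-3 + 4}} = \frac{n}{\left(-2\right) 1^{-1}} = \frac{n}{\left(-2\right) 1} = \frac{n}{-2} = - \frac{n}{2}$)
$E{\left(m,N \right)} = - 9 N$ ($E{\left(m,N \right)} = N \left(-9\right) = - 9 N$)
$g{\left(58,113 \right)} + E{\left(C{\left(10,-6 \right)},59 \right)} = \left(- \frac{1}{2}\right) 113 - 531 = - \frac{113}{2} - 531 = - \frac{1175}{2}$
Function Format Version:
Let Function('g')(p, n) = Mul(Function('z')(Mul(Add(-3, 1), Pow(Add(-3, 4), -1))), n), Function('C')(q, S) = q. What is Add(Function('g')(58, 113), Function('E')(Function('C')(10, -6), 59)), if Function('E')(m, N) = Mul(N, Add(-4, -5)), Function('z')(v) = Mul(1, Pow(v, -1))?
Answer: Rational(-1175, 2) ≈ -587.50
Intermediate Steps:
Function('z')(v) = Pow(v, -1)
Function('g')(p, n) = Mul(Rational(-1, 2), n) (Function('g')(p, n) = Mul(Pow(Mul(Add(-3, 1), Pow(Add(-3, 4), -1)), -1), n) = Mul(Pow(Mul(-2, Pow(1, -1)), -1), n) = Mul(Pow(Mul(-2, 1), -1), n) = Mul(Pow(-2, -1), n) = Mul(Rational(-1, 2), n))
Function('E')(m, N) = Mul(-9, N) (Function('E')(m, N) = Mul(N, -9) = Mul(-9, N))
Add(Function('g')(58, 113), Function('E')(Function('C')(10, -6), 59)) = Add(Mul(Rational(-1, 2), 113), Mul(-9, 59)) = Add(Rational(-113, 2), -531) = Rational(-1175, 2)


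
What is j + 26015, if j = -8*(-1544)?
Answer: 38367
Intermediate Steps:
j = 12352
j + 26015 = 12352 + 26015 = 38367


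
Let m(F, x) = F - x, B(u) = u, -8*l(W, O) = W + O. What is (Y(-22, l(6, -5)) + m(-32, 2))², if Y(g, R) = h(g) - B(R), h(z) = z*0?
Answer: 73441/64 ≈ 1147.5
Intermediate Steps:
h(z) = 0
l(W, O) = -O/8 - W/8 (l(W, O) = -(W + O)/8 = -(O + W)/8 = -O/8 - W/8)
Y(g, R) = -R (Y(g, R) = 0 - R = -R)
(Y(-22, l(6, -5)) + m(-32, 2))² = (-(-⅛*(-5) - ⅛*6) + (-32 - 1*2))² = (-(5/8 - ¾) + (-32 - 2))² = (-1*(-⅛) - 34)² = (⅛ - 34)² = (-271/8)² = 73441/64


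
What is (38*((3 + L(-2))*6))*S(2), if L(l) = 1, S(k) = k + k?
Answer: 3648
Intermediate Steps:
S(k) = 2*k
(38*((3 + L(-2))*6))*S(2) = (38*((3 + 1)*6))*(2*2) = (38*(4*6))*4 = (38*24)*4 = 912*4 = 3648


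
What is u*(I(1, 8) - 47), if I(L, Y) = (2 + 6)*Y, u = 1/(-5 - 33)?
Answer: -17/38 ≈ -0.44737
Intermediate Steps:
u = -1/38 (u = 1/(-38) = -1/38 ≈ -0.026316)
I(L, Y) = 8*Y
u*(I(1, 8) - 47) = -(8*8 - 47)/38 = -(64 - 47)/38 = -1/38*17 = -17/38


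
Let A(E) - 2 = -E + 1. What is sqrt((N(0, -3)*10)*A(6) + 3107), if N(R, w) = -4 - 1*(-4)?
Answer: sqrt(3107) ≈ 55.740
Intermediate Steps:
N(R, w) = 0 (N(R, w) = -4 + 4 = 0)
A(E) = 3 - E (A(E) = 2 + (-E + 1) = 2 + (1 - E) = 3 - E)
sqrt((N(0, -3)*10)*A(6) + 3107) = sqrt((0*10)*(3 - 1*6) + 3107) = sqrt(0*(3 - 6) + 3107) = sqrt(0*(-3) + 3107) = sqrt(0 + 3107) = sqrt(3107)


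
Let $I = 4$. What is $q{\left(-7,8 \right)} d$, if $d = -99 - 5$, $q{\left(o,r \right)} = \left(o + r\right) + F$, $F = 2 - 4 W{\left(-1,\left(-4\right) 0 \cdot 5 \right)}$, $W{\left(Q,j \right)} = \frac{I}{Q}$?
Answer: $-1976$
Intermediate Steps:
$W{\left(Q,j \right)} = \frac{4}{Q}$
$F = 18$ ($F = 2 - 4 \frac{4}{-1} = 2 - 4 \cdot 4 \left(-1\right) = 2 - -16 = 2 + 16 = 18$)
$q{\left(o,r \right)} = 18 + o + r$ ($q{\left(o,r \right)} = \left(o + r\right) + 18 = 18 + o + r$)
$d = -104$ ($d = -99 - 5 = -104$)
$q{\left(-7,8 \right)} d = \left(18 - 7 + 8\right) \left(-104\right) = 19 \left(-104\right) = -1976$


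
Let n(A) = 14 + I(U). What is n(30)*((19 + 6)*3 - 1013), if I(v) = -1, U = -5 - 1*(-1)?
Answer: -12194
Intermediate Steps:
U = -4 (U = -5 + 1 = -4)
n(A) = 13 (n(A) = 14 - 1 = 13)
n(30)*((19 + 6)*3 - 1013) = 13*((19 + 6)*3 - 1013) = 13*(25*3 - 1013) = 13*(75 - 1013) = 13*(-938) = -12194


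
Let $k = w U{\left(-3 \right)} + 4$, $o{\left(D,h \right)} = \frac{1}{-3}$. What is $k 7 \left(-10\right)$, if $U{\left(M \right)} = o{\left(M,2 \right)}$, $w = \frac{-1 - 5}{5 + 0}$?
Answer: $-308$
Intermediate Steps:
$o{\left(D,h \right)} = - \frac{1}{3}$
$w = - \frac{6}{5} \approx -1.2$
$U{\left(M \right)} = - \frac{1}{3}$
$k = \frac{22}{5}$ ($k = \left(- \frac{6}{5}\right) \left(- \frac{1}{3}\right) + 4 = \frac{2}{5} + 4 = \frac{22}{5} \approx 4.4$)
$k 7 \left(-10\right) = \frac{22}{5} \cdot 7 \left(-10\right) = \frac{154}{5} \left(-10\right) = -308$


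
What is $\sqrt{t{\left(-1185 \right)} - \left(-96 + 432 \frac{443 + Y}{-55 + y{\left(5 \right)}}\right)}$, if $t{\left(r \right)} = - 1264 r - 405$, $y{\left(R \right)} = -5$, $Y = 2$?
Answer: $\sqrt{1500735} \approx 1225.0$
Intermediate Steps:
$t{\left(r \right)} = -405 - 1264 r$
$\sqrt{t{\left(-1185 \right)} - \left(-96 + 432 \frac{443 + Y}{-55 + y{\left(5 \right)}}\right)} = \sqrt{\left(-405 - -1497840\right) - \left(-96 + 432 \frac{443 + 2}{-55 - 5}\right)} = \sqrt{\left(-405 + 1497840\right) + \left(- 432 \frac{445}{-60} + \left(-8 + 104\right)\right)} = \sqrt{1497435 - \left(-96 + 432 \cdot 445 \left(- \frac{1}{60}\right)\right)} = \sqrt{1497435 + \left(\left(-432\right) \left(- \frac{89}{12}\right) + 96\right)} = \sqrt{1497435 + \left(3204 + 96\right)} = \sqrt{1497435 + 3300} = \sqrt{1500735}$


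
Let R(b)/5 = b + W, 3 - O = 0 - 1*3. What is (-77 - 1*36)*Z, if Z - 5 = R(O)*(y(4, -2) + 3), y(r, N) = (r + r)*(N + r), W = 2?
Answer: -86445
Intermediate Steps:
y(r, N) = 2*r*(N + r) (y(r, N) = (2*r)*(N + r) = 2*r*(N + r))
O = 6 (O = 3 - (0 - 1*3) = 3 - (0 - 3) = 3 - 1*(-3) = 3 + 3 = 6)
R(b) = 10 + 5*b (R(b) = 5*(b + 2) = 5*(2 + b) = 10 + 5*b)
Z = 765 (Z = 5 + (10 + 5*6)*(2*4*(-2 + 4) + 3) = 5 + (10 + 30)*(2*4*2 + 3) = 5 + 40*(16 + 3) = 5 + 40*19 = 5 + 760 = 765)
(-77 - 1*36)*Z = (-77 - 1*36)*765 = (-77 - 36)*765 = -113*765 = -86445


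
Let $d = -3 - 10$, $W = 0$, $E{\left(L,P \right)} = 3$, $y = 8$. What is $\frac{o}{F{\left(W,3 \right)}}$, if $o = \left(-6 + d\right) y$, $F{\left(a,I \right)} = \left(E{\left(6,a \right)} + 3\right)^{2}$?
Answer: $- \frac{38}{9} \approx -4.2222$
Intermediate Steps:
$F{\left(a,I \right)} = 36$ ($F{\left(a,I \right)} = \left(3 + 3\right)^{2} = 6^{2} = 36$)
$d = -13$ ($d = -3 - 10 = -13$)
$o = -152$ ($o = \left(-6 - 13\right) 8 = \left(-19\right) 8 = -152$)
$\frac{o}{F{\left(W,3 \right)}} = \frac{1}{36} \left(-152\right) = - \frac{38}{9}$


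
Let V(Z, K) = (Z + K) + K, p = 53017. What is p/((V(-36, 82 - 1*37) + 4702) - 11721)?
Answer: -53017/6965 ≈ -7.6119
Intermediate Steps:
V(Z, K) = Z + 2*K (V(Z, K) = (K + Z) + K = Z + 2*K)
p/((V(-36, 82 - 1*37) + 4702) - 11721) = 53017/(((-36 + 2*(82 - 1*37)) + 4702) - 11721) = 53017/(((-36 + 2*(82 - 37)) + 4702) - 11721) = 53017/(((-36 + 2*45) + 4702) - 11721) = 53017/(((-36 + 90) + 4702) - 11721) = 53017/((54 + 4702) - 11721) = 53017/(4756 - 11721) = 53017/(-6965) = 53017*(-1/6965) = -53017/6965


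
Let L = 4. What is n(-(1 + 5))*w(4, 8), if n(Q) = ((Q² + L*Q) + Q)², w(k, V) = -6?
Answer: -216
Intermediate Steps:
n(Q) = (Q² + 5*Q)² (n(Q) = ((Q² + 4*Q) + Q)² = (Q² + 5*Q)²)
n(-(1 + 5))*w(4, 8) = ((-(1 + 5))²*(5 - (1 + 5))²)*(-6) = ((-1*6)²*(5 - 1*6)²)*(-6) = ((-6)²*(5 - 6)²)*(-6) = (36*(-1)²)*(-6) = (36*1)*(-6) = 36*(-6) = -216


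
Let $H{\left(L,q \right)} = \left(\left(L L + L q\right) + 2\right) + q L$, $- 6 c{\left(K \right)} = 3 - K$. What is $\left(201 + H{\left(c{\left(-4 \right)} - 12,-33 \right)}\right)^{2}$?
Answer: $\frac{2009997889}{1296} \approx 1.5509 \cdot 10^{6}$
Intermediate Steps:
$c{\left(K \right)} = - \frac{1}{2} + \frac{K}{6}$ ($c{\left(K \right)} = - \frac{3 - K}{6} = - \frac{1}{2} + \frac{K}{6}$)
$H{\left(L,q \right)} = 2 + L^{2} + 2 L q$ ($H{\left(L,q \right)} = \left(\left(L^{2} + L q\right) + 2\right) + L q = \left(2 + L^{2} + L q\right) + L q = 2 + L^{2} + 2 L q$)
$\left(201 + H{\left(c{\left(-4 \right)} - 12,-33 \right)}\right)^{2} = \left(201 + \left(2 + \left(\left(- \frac{1}{2} + \frac{1}{6} \left(-4\right)\right) - 12\right)^{2} + 2 \left(\left(- \frac{1}{2} + \frac{1}{6} \left(-4\right)\right) - 12\right) \left(-33\right)\right)\right)^{2} = \left(201 + \left(2 + \left(\left(- \frac{1}{2} - \frac{2}{3}\right) - 12\right)^{2} + 2 \left(\left(- \frac{1}{2} - \frac{2}{3}\right) - 12\right) \left(-33\right)\right)\right)^{2} = \left(201 + \left(2 + \left(- \frac{7}{6} - 12\right)^{2} + 2 \left(- \frac{7}{6} - 12\right) \left(-33\right)\right)\right)^{2} = \left(201 + \left(2 + \left(- \frac{79}{6}\right)^{2} + 2 \left(- \frac{79}{6}\right) \left(-33\right)\right)\right)^{2} = \left(201 + \left(2 + \frac{6241}{36} + 869\right)\right)^{2} = \left(201 + \frac{37597}{36}\right)^{2} = \left(\frac{44833}{36}\right)^{2} = \frac{2009997889}{1296}$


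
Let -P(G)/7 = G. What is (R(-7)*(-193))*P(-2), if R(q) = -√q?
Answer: 2702*I*√7 ≈ 7148.8*I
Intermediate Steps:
P(G) = -7*G
(R(-7)*(-193))*P(-2) = (-√(-7)*(-193))*(-7*(-2)) = (-I*√7*(-193))*14 = (193*I*√7)*14 = 2702*I*√7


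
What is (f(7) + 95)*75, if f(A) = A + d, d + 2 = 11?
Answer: 8325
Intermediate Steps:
d = 9 (d = -2 + 11 = 9)
f(A) = 9 + A (f(A) = A + 9 = 9 + A)
(f(7) + 95)*75 = ((9 + 7) + 95)*75 = (16 + 95)*75 = 111*75 = 8325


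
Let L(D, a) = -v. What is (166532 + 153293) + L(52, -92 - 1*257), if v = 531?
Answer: 319294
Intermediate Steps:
L(D, a) = -531 (L(D, a) = -1*531 = -531)
(166532 + 153293) + L(52, -92 - 1*257) = (166532 + 153293) - 531 = 319825 - 531 = 319294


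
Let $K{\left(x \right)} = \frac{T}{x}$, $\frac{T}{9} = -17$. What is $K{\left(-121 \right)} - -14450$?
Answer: $\frac{1748603}{121} \approx 14451.0$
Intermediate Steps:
$T = -153$ ($T = 9 \left(-17\right) = -153$)
$K{\left(x \right)} = - \frac{153}{x}$
$K{\left(-121 \right)} - -14450 = - \frac{153}{-121} - -14450 = \left(-153\right) \left(- \frac{1}{121}\right) + 14450 = \frac{153}{121} + 14450 = \frac{1748603}{121}$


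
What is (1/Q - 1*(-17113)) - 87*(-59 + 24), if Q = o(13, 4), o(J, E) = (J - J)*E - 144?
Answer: 2902751/144 ≈ 20158.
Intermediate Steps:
o(J, E) = -144 (o(J, E) = 0*E - 144 = 0 - 144 = -144)
Q = -144
(1/Q - 1*(-17113)) - 87*(-59 + 24) = (1/(-144) - 1*(-17113)) - 87*(-59 + 24) = (-1/144 + 17113) - 87*(-35) = 2464271/144 + 3045 = 2902751/144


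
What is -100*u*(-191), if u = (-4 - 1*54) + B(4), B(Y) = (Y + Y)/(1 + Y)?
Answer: -1077240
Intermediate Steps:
B(Y) = 2*Y/(1 + Y) (B(Y) = (2*Y)/(1 + Y) = 2*Y/(1 + Y))
u = -282/5 (u = (-4 - 1*54) + 2*4/(1 + 4) = (-4 - 54) + 2*4/5 = -58 + 2*4*(⅕) = -58 + 8/5 = -282/5 ≈ -56.400)
-100*u*(-191) = -100*(-282/5)*(-191) = 5640*(-191) = -1077240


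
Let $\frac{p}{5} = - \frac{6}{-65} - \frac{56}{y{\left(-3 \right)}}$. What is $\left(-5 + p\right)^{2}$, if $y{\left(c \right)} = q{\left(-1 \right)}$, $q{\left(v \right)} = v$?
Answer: $\frac{12823561}{169} \approx 75879.0$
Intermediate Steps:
$y{\left(c \right)} = -1$
$p = \frac{3646}{13}$ ($p = 5 \left(- \frac{6}{-65} - \frac{56}{-1}\right) = 5 \left(\left(-6\right) \left(- \frac{1}{65}\right) - -56\right) = 5 \left(\frac{6}{65} + 56\right) = 5 \cdot \frac{3646}{65} = \frac{3646}{13} \approx 280.46$)
$\left(-5 + p\right)^{2} = \left(-5 + \frac{3646}{13}\right)^{2} = \left(\frac{3581}{13}\right)^{2} = \frac{12823561}{169}$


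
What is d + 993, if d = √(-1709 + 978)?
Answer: 993 + I*√731 ≈ 993.0 + 27.037*I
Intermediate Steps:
d = I*√731 (d = √(-731) = I*√731 ≈ 27.037*I)
d + 993 = I*√731 + 993 = 993 + I*√731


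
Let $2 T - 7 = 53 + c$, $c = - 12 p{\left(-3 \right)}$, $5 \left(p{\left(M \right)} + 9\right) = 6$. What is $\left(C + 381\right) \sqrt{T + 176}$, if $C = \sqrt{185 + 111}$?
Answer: $\frac{8 \sqrt{29230}}{5} + \frac{1524 \sqrt{395}}{5} \approx 6331.3$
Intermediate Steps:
$p{\left(M \right)} = - \frac{39}{5}$ ($p{\left(M \right)} = -9 + \frac{1}{5} \cdot 6 = -9 + \frac{6}{5} = - \frac{39}{5}$)
$c = \frac{468}{5}$ ($c = \left(-12\right) \left(- \frac{39}{5}\right) = \frac{468}{5} \approx 93.6$)
$C = 2 \sqrt{74}$ ($C = \sqrt{296} = 2 \sqrt{74} \approx 17.205$)
$T = \frac{384}{5}$ ($T = \frac{7}{2} + \frac{53 + \frac{468}{5}}{2} = \frac{7}{2} + \frac{1}{2} \cdot \frac{733}{5} = \frac{7}{2} + \frac{733}{10} = \frac{384}{5} \approx 76.8$)
$\left(C + 381\right) \sqrt{T + 176} = \left(2 \sqrt{74} + 381\right) \sqrt{\frac{384}{5} + 176} = \left(381 + 2 \sqrt{74}\right) \sqrt{\frac{1264}{5}} = \left(381 + 2 \sqrt{74}\right) \frac{4 \sqrt{395}}{5} = \frac{4 \sqrt{395} \left(381 + 2 \sqrt{74}\right)}{5}$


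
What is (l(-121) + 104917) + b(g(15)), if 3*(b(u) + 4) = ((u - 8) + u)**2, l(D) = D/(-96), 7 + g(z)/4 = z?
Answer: 3390707/32 ≈ 1.0596e+5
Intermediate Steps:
g(z) = -28 + 4*z
l(D) = -D/96 (l(D) = D*(-1/96) = -D/96)
b(u) = -4 + (-8 + 2*u)**2/3 (b(u) = -4 + ((u - 8) + u)**2/3 = -4 + ((-8 + u) + u)**2/3 = -4 + (-8 + 2*u)**2/3)
(l(-121) + 104917) + b(g(15)) = (-1/96*(-121) + 104917) + (-4 + 4*(-4 + (-28 + 4*15))**2/3) = (121/96 + 104917) + (-4 + 4*(-4 + (-28 + 60))**2/3) = 10072153/96 + (-4 + 4*(-4 + 32)**2/3) = 10072153/96 + (-4 + (4/3)*28**2) = 10072153/96 + (-4 + (4/3)*784) = 10072153/96 + (-4 + 3136/3) = 10072153/96 + 3124/3 = 3390707/32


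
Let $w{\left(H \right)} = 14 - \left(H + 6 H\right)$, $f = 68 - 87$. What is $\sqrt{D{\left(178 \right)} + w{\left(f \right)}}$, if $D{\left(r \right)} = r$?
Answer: $5 \sqrt{13} \approx 18.028$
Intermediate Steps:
$f = -19$ ($f = 68 - 87 = -19$)
$w{\left(H \right)} = 14 - 7 H$
$\sqrt{D{\left(178 \right)} + w{\left(f \right)}} = \sqrt{178 + \left(14 - -133\right)} = \sqrt{178 + \left(14 + 133\right)} = \sqrt{178 + 147} = \sqrt{325} = 5 \sqrt{13}$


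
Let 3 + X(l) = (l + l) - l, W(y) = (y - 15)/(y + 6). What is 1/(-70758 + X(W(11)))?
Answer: -17/1202941 ≈ -1.4132e-5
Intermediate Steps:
W(y) = (-15 + y)/(6 + y)
X(l) = -3 + l (X(l) = -3 + ((l + l) - l) = -3 + (2*l - l) = -3 + l)
1/(-70758 + X(W(11))) = 1/(-70758 + (-3 + (-15 + 11)/(6 + 11))) = 1/(-70758 + (-3 - 4/17)) = 1/(-70758 - 55/17) = 1/(-1202941/17) = -17/1202941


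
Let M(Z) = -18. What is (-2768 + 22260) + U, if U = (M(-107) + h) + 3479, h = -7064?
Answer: 15889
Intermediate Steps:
U = -3603 (U = (-18 - 7064) + 3479 = -7082 + 3479 = -3603)
(-2768 + 22260) + U = (-2768 + 22260) - 3603 = 19492 - 3603 = 15889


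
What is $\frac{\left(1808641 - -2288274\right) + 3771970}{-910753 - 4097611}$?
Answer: $- \frac{7868885}{5008364} \approx -1.5711$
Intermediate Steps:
$\frac{\left(1808641 - -2288274\right) + 3771970}{-910753 - 4097611} = \frac{\left(1808641 + 2288274\right) + 3771970}{-5008364} = \left(4096915 + 3771970\right) \left(- \frac{1}{5008364}\right) = 7868885 \left(- \frac{1}{5008364}\right) = - \frac{7868885}{5008364}$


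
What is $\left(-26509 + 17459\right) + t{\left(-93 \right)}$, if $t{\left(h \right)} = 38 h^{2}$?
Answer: $319612$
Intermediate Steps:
$\left(-26509 + 17459\right) + t{\left(-93 \right)} = \left(-26509 + 17459\right) + 38 \left(-93\right)^{2} = -9050 + 38 \cdot 8649 = -9050 + 328662 = 319612$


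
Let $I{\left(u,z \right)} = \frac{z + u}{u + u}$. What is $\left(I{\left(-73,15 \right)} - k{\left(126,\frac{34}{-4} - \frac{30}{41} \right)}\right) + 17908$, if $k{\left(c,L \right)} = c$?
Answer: $\frac{1298115}{73} \approx 17782.0$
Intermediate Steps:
$I{\left(u,z \right)} = \frac{u + z}{2 u}$
$\left(I{\left(-73,15 \right)} - k{\left(126,\frac{34}{-4} - \frac{30}{41} \right)}\right) + 17908 = \left(\frac{-73 + 15}{2 \left(-73\right)} - 126\right) + 17908 = \left(\frac{1}{2} \left(- \frac{1}{73}\right) \left(-58\right) - 126\right) + 17908 = \left(\frac{29}{73} - 126\right) + 17908 = - \frac{9169}{73} + 17908 = \frac{1298115}{73}$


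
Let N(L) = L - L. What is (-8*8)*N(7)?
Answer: 0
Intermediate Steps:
N(L) = 0
(-8*8)*N(7) = -8*8*0 = -64*0 = 0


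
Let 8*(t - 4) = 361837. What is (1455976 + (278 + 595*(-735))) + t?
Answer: 8513301/8 ≈ 1.0642e+6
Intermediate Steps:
t = 361869/8 (t = 4 + (⅛)*361837 = 4 + 361837/8 = 361869/8 ≈ 45234.)
(1455976 + (278 + 595*(-735))) + t = (1455976 + (278 + 595*(-735))) + 361869/8 = (1455976 + (278 - 437325)) + 361869/8 = (1455976 - 437047) + 361869/8 = 1018929 + 361869/8 = 8513301/8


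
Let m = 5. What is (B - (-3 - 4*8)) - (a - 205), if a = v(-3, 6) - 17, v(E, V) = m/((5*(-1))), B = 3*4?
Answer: 270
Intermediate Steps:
B = 12
v(E, V) = -1 (v(E, V) = 5/((5*(-1))) = 5/(-5) = 5*(-⅕) = -1)
a = -18 (a = -1 - 17 = -18)
(B - (-3 - 4*8)) - (a - 205) = (12 - (-3 - 4*8)) - (-18 - 205) = (12 - (-3 - 32)) - 1*(-223) = (12 - 1*(-35)) + 223 = (12 + 35) + 223 = 47 + 223 = 270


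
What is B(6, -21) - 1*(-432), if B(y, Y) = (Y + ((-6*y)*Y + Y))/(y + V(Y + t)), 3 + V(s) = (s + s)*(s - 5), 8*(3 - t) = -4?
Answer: 13420/31 ≈ 432.90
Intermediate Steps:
t = 7/2 (t = 3 - 1/8*(-4) = 3 + 1/2 = 7/2 ≈ 3.5000)
V(s) = -3 + 2*s*(-5 + s) (V(s) = -3 + (s + s)*(s - 5) = -3 + (2*s)*(-5 + s) = -3 + 2*s*(-5 + s))
B(y, Y) = (2*Y - 6*Y*y)/(-38 + y - 10*Y + 2*(7/2 + Y)**2) (B(y, Y) = (Y + ((-6*y)*Y + Y))/(y + (-3 - 10*(Y + 7/2) + 2*(Y + 7/2)**2)) = (Y + (-6*Y*y + Y))/(y + (-3 - 10*(7/2 + Y) + 2*(7/2 + Y)**2)) = (Y + (Y - 6*Y*y))/(y + (-3 + (-35 - 10*Y) + 2*(7/2 + Y)**2)) = (2*Y - 6*Y*y)/(y + (-38 - 10*Y + 2*(7/2 + Y)**2)) = (2*Y - 6*Y*y)/(-38 + y - 10*Y + 2*(7/2 + Y)**2))
B(6, -21) - 1*(-432) = 4*(-21)*(1 - 3*6)/(-27 + 2*6 + 4*(-21)**2 + 8*(-21)) - 1*(-432) = 4*(-21)*(1 - 18)/(-27 + 12 + 4*441 - 168) + 432 = 4*(-21)*(-17)/(-27 + 12 + 1764 - 168) + 432 = 4*(-21)*(-17)/1581 + 432 = 4*(-21)*(1/1581)*(-17) + 432 = 28/31 + 432 = 13420/31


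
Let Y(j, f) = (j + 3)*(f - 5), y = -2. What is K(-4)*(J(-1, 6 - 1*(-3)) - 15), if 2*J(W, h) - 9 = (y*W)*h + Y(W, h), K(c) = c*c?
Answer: 40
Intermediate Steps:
K(c) = c²
Y(j, f) = (-5 + f)*(3 + j) (Y(j, f) = (3 + j)*(-5 + f) = (-5 + f)*(3 + j))
J(W, h) = -3 - 5*W/2 + 3*h/2 - W*h/2 (J(W, h) = 9/2 + ((-2*W)*h + (-15 - 5*W + 3*h + h*W))/2 = 9/2 + (-2*W*h + (-15 - 5*W + 3*h + W*h))/2 = 9/2 + (-15 - 5*W + 3*h - W*h)/2 = 9/2 + (-15/2 - 5*W/2 + 3*h/2 - W*h/2) = -3 - 5*W/2 + 3*h/2 - W*h/2)
K(-4)*(J(-1, 6 - 1*(-3)) - 15) = (-4)²*((-3 - 5/2*(-1) + 3*(6 - 1*(-3))/2 - ½*(-1)*(6 - 1*(-3))) - 15) = 16*((-3 + 5/2 + 3*(6 + 3)/2 - ½*(-1)*(6 + 3)) - 15) = 16*((-3 + 5/2 + (3/2)*9 - ½*(-1)*9) - 15) = 16*((-3 + 5/2 + 27/2 + 9/2) - 15) = 16*(35/2 - 15) = 16*(5/2) = 40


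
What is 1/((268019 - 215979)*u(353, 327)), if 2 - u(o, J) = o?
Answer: -1/18266040 ≈ -5.4746e-8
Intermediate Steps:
u(o, J) = 2 - o
1/((268019 - 215979)*u(353, 327)) = 1/((268019 - 215979)*(2 - 1*353)) = 1/(52040*(2 - 353)) = (1/52040)/(-351) = (1/52040)*(-1/351) = -1/18266040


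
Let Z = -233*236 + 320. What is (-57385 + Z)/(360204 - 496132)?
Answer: 112053/135928 ≈ 0.82436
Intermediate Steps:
Z = -54668 (Z = -54988 + 320 = -54668)
(-57385 + Z)/(360204 - 496132) = (-57385 - 54668)/(360204 - 496132) = -112053/(-135928) = -112053*(-1/135928) = 112053/135928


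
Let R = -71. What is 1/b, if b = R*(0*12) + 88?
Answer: 1/88 ≈ 0.011364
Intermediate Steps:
b = 88 (b = -0*12 + 88 = -71*0 + 88 = 0 + 88 = 88)
1/b = 1/88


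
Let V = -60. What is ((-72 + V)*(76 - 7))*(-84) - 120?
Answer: 764952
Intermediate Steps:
((-72 + V)*(76 - 7))*(-84) - 120 = ((-72 - 60)*(76 - 7))*(-84) - 120 = -132*69*(-84) - 120 = -9108*(-84) - 120 = 765072 - 120 = 764952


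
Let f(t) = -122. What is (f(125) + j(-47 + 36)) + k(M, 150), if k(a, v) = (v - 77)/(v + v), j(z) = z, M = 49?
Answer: -39827/300 ≈ -132.76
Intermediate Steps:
k(a, v) = (-77 + v)/(2*v) (k(a, v) = (-77 + v)/((2*v)) = (-77 + v)*(1/(2*v)) = (-77 + v)/(2*v))
(f(125) + j(-47 + 36)) + k(M, 150) = (-122 + (-47 + 36)) + (½)*(-77 + 150)/150 = (-122 - 11) + (½)*(1/150)*73 = -133 + 73/300 = -39827/300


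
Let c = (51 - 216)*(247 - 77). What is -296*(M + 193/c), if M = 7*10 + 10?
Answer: -332083436/14025 ≈ -23678.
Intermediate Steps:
c = -28050 (c = -165*170 = -28050)
M = 80 (M = 70 + 10 = 80)
-296*(M + 193/c) = -296*(80 + 193/(-28050)) = -296*(80 + 193*(-1/28050)) = -296*(80 - 193/28050) = -296*2243807/28050 = -332083436/14025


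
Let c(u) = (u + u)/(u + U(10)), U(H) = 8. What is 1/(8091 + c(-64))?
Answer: 7/56653 ≈ 0.00012356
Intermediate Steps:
c(u) = 2*u/(8 + u) (c(u) = (u + u)/(u + 8) = (2*u)/(8 + u) = 2*u/(8 + u))
1/(8091 + c(-64)) = 1/(8091 + 2*(-64)/(8 - 64)) = 1/(8091 + 2*(-64)/(-56)) = 1/(8091 + 2*(-64)*(-1/56)) = 1/(8091 + 16/7) = 1/(56653/7) = 7/56653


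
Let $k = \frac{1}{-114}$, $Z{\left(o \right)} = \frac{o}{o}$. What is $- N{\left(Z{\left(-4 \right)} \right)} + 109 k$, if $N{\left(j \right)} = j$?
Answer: $- \frac{223}{114} \approx -1.9561$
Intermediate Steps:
$Z{\left(o \right)} = 1$
$k = - \frac{1}{114} \approx -0.0087719$
$- N{\left(Z{\left(-4 \right)} \right)} + 109 k = \left(-1\right) 1 + 109 \left(- \frac{1}{114}\right) = -1 - \frac{109}{114} = - \frac{223}{114}$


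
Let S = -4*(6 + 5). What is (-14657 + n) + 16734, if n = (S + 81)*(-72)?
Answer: -587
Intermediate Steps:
S = -44 (S = -4*11 = -44)
n = -2664 (n = (-44 + 81)*(-72) = 37*(-72) = -2664)
(-14657 + n) + 16734 = (-14657 - 2664) + 16734 = -17321 + 16734 = -587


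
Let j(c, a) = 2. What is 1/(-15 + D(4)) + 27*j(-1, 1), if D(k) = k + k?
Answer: 377/7 ≈ 53.857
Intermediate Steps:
D(k) = 2*k
1/(-15 + D(4)) + 27*j(-1, 1) = 1/(-15 + 2*4) + 27*2 = 1/(-15 + 8) + 54 = 1/(-7) + 54 = -1/7 + 54 = 377/7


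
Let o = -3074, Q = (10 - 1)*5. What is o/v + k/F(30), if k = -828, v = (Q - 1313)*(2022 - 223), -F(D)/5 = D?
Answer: 157436533/28514150 ≈ 5.5213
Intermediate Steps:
Q = 45 (Q = 9*5 = 45)
F(D) = -5*D
v = -2281132 (v = (45 - 1313)*(2022 - 223) = -1268*1799 = -2281132)
o/v + k/F(30) = -3074/(-2281132) - 828/((-5*30)) = -3074*(-1/2281132) - 828/(-150) = 1537/1140566 - 828*(-1/150) = 1537/1140566 + 138/25 = 157436533/28514150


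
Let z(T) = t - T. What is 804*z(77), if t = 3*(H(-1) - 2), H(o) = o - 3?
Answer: -76380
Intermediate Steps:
H(o) = -3 + o
t = -18 (t = 3*((-3 - 1) - 2) = 3*(-4 - 2) = 3*(-6) = -18)
z(T) = -18 - T
804*z(77) = 804*(-18 - 1*77) = 804*(-18 - 77) = 804*(-95) = -76380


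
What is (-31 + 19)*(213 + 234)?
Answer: -5364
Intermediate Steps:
(-31 + 19)*(213 + 234) = -12*447 = -5364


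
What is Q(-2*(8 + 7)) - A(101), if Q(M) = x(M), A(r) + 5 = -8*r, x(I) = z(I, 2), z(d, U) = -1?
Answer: 812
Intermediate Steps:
x(I) = -1
A(r) = -5 - 8*r
Q(M) = -1
Q(-2*(8 + 7)) - A(101) = -1 - (-5 - 8*101) = -1 - (-5 - 808) = -1 - 1*(-813) = -1 + 813 = 812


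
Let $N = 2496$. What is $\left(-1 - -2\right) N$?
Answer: $2496$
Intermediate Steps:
$\left(-1 - -2\right) N = \left(-1 - -2\right) 2496 = \left(-1 + 2\right) 2496 = 1 \cdot 2496 = 2496$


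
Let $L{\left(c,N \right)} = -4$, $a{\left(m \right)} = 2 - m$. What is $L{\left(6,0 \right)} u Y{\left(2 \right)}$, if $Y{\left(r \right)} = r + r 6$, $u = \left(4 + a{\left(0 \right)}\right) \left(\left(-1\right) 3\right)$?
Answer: $1008$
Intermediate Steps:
$u = -18$ ($u = \left(4 + \left(2 - 0\right)\right) \left(\left(-1\right) 3\right) = \left(4 + \left(2 + 0\right)\right) \left(-3\right) = \left(4 + 2\right) \left(-3\right) = 6 \left(-3\right) = -18$)
$Y{\left(r \right)} = 7 r$ ($Y{\left(r \right)} = r + 6 r = 7 r$)
$L{\left(6,0 \right)} u Y{\left(2 \right)} = \left(-4\right) \left(-18\right) 7 \cdot 2 = 72 \cdot 14 = 1008$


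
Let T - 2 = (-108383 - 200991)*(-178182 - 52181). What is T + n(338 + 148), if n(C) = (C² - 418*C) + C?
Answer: 71268356298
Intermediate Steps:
n(C) = C² - 417*C
T = 71268322764 (T = 2 + (-108383 - 200991)*(-178182 - 52181) = 2 - 309374*(-230363) = 2 + 71268322762 = 71268322764)
T + n(338 + 148) = 71268322764 + (338 + 148)*(-417 + (338 + 148)) = 71268322764 + 486*(-417 + 486) = 71268322764 + 486*69 = 71268322764 + 33534 = 71268356298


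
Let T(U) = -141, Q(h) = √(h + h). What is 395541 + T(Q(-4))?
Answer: 395400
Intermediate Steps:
Q(h) = √2*√h (Q(h) = √(2*h) = √2*√h)
395541 + T(Q(-4)) = 395541 - 141 = 395400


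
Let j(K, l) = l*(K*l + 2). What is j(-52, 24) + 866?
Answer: -29038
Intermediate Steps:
j(K, l) = l*(2 + K*l)
j(-52, 24) + 866 = 24*(2 - 52*24) + 866 = 24*(2 - 1248) + 866 = 24*(-1246) + 866 = -29904 + 866 = -29038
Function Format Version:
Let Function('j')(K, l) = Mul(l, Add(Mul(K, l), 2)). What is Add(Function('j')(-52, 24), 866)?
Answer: -29038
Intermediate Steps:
Function('j')(K, l) = Mul(l, Add(2, Mul(K, l)))
Add(Function('j')(-52, 24), 866) = Add(Mul(24, Add(2, Mul(-52, 24))), 866) = Add(Mul(24, Add(2, -1248)), 866) = Add(Mul(24, -1246), 866) = Add(-29904, 866) = -29038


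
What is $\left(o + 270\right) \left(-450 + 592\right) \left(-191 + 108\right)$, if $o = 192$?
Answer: $-5445132$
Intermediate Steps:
$\left(o + 270\right) \left(-450 + 592\right) \left(-191 + 108\right) = \left(192 + 270\right) \left(-450 + 592\right) \left(-191 + 108\right) = 462 \cdot 142 \left(-83\right) = 65604 \left(-83\right) = -5445132$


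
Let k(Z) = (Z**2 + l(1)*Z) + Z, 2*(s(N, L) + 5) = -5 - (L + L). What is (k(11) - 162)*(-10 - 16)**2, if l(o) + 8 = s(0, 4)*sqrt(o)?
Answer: -165282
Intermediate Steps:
s(N, L) = -15/2 - L (s(N, L) = -5 + (-5 - (L + L))/2 = -5 + (-5 - 2*L)/2 = -5 + (-5/2 - L) = -15/2 - L)
l(o) = -8 - 23*sqrt(o)/2 (l(o) = -8 + (-15/2 - 1*4)*sqrt(o) = -8 + (-15/2 - 4)*sqrt(o) = -8 - 23*sqrt(o)/2)
k(Z) = Z**2 - 37*Z/2 (k(Z) = (Z**2 + (-8 - 23*sqrt(1)/2)*Z) + Z = (Z**2 + (-8 - 23/2*1)*Z) + Z = (Z**2 + (-8 - 23/2)*Z) + Z = (Z**2 - 39*Z/2) + Z = Z**2 - 37*Z/2)
(k(11) - 162)*(-10 - 16)**2 = ((1/2)*11*(-37 + 2*11) - 162)*(-10 - 16)**2 = ((1/2)*11*(-37 + 22) - 162)*(-26)**2 = ((1/2)*11*(-15) - 162)*676 = (-165/2 - 162)*676 = -489/2*676 = -165282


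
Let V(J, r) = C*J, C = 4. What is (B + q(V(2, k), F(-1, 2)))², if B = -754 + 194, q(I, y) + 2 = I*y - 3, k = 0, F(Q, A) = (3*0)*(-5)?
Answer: 319225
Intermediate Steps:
F(Q, A) = 0 (F(Q, A) = 0*(-5) = 0)
V(J, r) = 4*J
q(I, y) = -5 + I*y (q(I, y) = -2 + (I*y - 3) = -2 + (-3 + I*y) = -5 + I*y)
B = -560
(B + q(V(2, k), F(-1, 2)))² = (-560 + (-5 + (4*2)*0))² = (-560 + (-5 + 8*0))² = (-560 + (-5 + 0))² = (-560 - 5)² = (-565)² = 319225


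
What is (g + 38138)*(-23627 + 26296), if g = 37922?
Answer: 203004140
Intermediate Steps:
(g + 38138)*(-23627 + 26296) = (37922 + 38138)*(-23627 + 26296) = 76060*2669 = 203004140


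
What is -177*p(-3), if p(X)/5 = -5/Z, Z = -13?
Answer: -4425/13 ≈ -340.38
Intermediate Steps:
p(X) = 25/13 (p(X) = 5*(-5/(-13)) = 5*(-5*(-1/13)) = 5*(5/13) = 25/13)
-177*p(-3) = -177*25/13 = -4425/13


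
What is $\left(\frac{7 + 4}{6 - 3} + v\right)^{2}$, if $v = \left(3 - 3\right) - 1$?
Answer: $\frac{64}{9} \approx 7.1111$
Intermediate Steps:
$v = -1$ ($v = 0 + \left(-3 + 2\right) = 0 - 1 = -1$)
$\left(\frac{7 + 4}{6 - 3} + v\right)^{2} = \left(\frac{7 + 4}{6 - 3} - 1\right)^{2} = \left(\frac{11}{3} - 1\right)^{2} = \left(\frac{8}{3}\right)^{2} = \frac{64}{9}$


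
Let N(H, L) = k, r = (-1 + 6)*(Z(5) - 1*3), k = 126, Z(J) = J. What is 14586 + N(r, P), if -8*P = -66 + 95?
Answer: 14712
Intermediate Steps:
r = 10 (r = (-1 + 6)*(5 - 1*3) = 5*(5 - 3) = 5*2 = 10)
P = -29/8 (P = -(-66 + 95)/8 = -⅛*29 = -29/8 ≈ -3.6250)
N(H, L) = 126
14586 + N(r, P) = 14586 + 126 = 14712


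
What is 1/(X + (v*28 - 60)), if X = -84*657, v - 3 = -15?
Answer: -1/55584 ≈ -1.7991e-5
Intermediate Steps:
v = -12 (v = 3 - 15 = -12)
X = -55188
1/(X + (v*28 - 60)) = 1/(-55188 + (-12*28 - 60)) = 1/(-55188 + (-336 - 60)) = 1/(-55188 - 396) = 1/(-55584) = -1/55584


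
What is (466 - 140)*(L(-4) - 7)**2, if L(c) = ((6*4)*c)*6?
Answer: 110803814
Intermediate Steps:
L(c) = 144*c (L(c) = (24*c)*6 = 144*c)
(466 - 140)*(L(-4) - 7)**2 = (466 - 140)*(144*(-4) - 7)**2 = 326*(-576 - 7)**2 = 326*(-583)**2 = 326*339889 = 110803814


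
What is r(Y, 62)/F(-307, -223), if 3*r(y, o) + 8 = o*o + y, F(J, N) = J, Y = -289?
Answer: -3547/921 ≈ -3.8512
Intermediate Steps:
r(y, o) = -8/3 + y/3 + o**2/3 (r(y, o) = -8/3 + (o*o + y)/3 = -8/3 + (o**2 + y)/3 = -8/3 + (y + o**2)/3 = -8/3 + (y/3 + o**2/3) = -8/3 + y/3 + o**2/3)
r(Y, 62)/F(-307, -223) = (-8/3 + (1/3)*(-289) + (1/3)*62**2)/(-307) = (-8/3 - 289/3 + (1/3)*3844)*(-1/307) = (-8/3 - 289/3 + 3844/3)*(-1/307) = (3547/3)*(-1/307) = -3547/921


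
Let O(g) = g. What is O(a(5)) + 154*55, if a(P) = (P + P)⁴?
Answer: 18470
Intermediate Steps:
a(P) = 16*P⁴ (a(P) = (2*P)⁴ = 16*P⁴)
O(a(5)) + 154*55 = 16*5⁴ + 154*55 = 16*625 + 8470 = 10000 + 8470 = 18470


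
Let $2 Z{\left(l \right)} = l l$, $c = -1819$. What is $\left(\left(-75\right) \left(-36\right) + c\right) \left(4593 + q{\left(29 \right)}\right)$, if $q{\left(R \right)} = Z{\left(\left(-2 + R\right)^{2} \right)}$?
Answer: $\frac{476292387}{2} \approx 2.3815 \cdot 10^{8}$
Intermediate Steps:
$Z{\left(l \right)} = \frac{l^{2}}{2}$ ($Z{\left(l \right)} = \frac{l l}{2} = \frac{l^{2}}{2}$)
$q{\left(R \right)} = \frac{\left(-2 + R\right)^{4}}{2}$ ($q{\left(R \right)} = \frac{\left(\left(-2 + R\right)^{2}\right)^{2}}{2} = \frac{\left(-2 + R\right)^{4}}{2}$)
$\left(\left(-75\right) \left(-36\right) + c\right) \left(4593 + q{\left(29 \right)}\right) = \left(\left(-75\right) \left(-36\right) - 1819\right) \left(4593 + \frac{\left(-2 + 29\right)^{4}}{2}\right) = \left(2700 - 1819\right) \left(4593 + \frac{27^{4}}{2}\right) = 881 \left(4593 + \frac{1}{2} \cdot 531441\right) = 881 \left(4593 + \frac{531441}{2}\right) = 881 \cdot \frac{540627}{2} = \frac{476292387}{2}$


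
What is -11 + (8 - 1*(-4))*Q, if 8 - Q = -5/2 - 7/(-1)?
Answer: 31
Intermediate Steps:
Q = 7/2 (Q = 8 - (-5/2 - 7/(-1)) = 8 - (-5*½ - 7*(-1)) = 8 - (-5/2 + 7) = 8 - 1*9/2 = 8 - 9/2 = 7/2 ≈ 3.5000)
-11 + (8 - 1*(-4))*Q = -11 + (8 - 1*(-4))*(7/2) = -11 + (8 + 4)*(7/2) = -11 + 12*(7/2) = -11 + 42 = 31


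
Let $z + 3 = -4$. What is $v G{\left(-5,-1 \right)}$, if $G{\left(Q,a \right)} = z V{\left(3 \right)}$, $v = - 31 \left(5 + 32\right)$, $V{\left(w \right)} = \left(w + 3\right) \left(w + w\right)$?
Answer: $289044$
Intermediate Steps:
$V{\left(w \right)} = 2 w \left(3 + w\right)$ ($V{\left(w \right)} = \left(3 + w\right) 2 w = 2 w \left(3 + w\right)$)
$z = -7$ ($z = -3 - 4 = -7$)
$v = -1147$ ($v = \left(-31\right) 37 = -1147$)
$G{\left(Q,a \right)} = -252$ ($G{\left(Q,a \right)} = - 7 \cdot 2 \cdot 3 \left(3 + 3\right) = - 7 \cdot 2 \cdot 3 \cdot 6 = \left(-7\right) 36 = -252$)
$v G{\left(-5,-1 \right)} = \left(-1147\right) \left(-252\right) = 289044$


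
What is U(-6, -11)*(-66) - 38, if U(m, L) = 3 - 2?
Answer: -104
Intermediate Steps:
U(m, L) = 1
U(-6, -11)*(-66) - 38 = 1*(-66) - 38 = -66 - 38 = -104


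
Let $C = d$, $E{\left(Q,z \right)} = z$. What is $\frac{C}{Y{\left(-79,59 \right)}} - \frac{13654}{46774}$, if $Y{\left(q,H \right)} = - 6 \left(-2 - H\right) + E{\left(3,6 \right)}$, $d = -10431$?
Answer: $- \frac{82163147}{2899988} \approx -28.332$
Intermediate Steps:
$C = -10431$
$Y{\left(q,H \right)} = 18 + 6 H$ ($Y{\left(q,H \right)} = - 6 \left(-2 - H\right) + 6 = \left(12 + 6 H\right) + 6 = 18 + 6 H$)
$\frac{C}{Y{\left(-79,59 \right)}} - \frac{13654}{46774} = - \frac{10431}{18 + 6 \cdot 59} - \frac{13654}{46774} = - \frac{10431}{18 + 354} - \frac{6827}{23387} = - \frac{10431}{372} - \frac{6827}{23387} = \left(-10431\right) \frac{1}{372} - \frac{6827}{23387} = - \frac{3477}{124} - \frac{6827}{23387} = - \frac{82163147}{2899988}$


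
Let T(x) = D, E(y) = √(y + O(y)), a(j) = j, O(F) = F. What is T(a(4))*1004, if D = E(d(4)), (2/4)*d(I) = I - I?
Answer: 0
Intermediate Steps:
d(I) = 0 (d(I) = 2*(I - I) = 2*0 = 0)
E(y) = √2*√y (E(y) = √(y + y) = √(2*y) = √2*√y)
D = 0 (D = √2*√0 = √2*0 = 0)
T(x) = 0
T(a(4))*1004 = 0*1004 = 0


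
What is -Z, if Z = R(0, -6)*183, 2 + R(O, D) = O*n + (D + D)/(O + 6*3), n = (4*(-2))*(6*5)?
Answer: 488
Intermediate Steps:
n = -240 (n = -8*30 = -240)
R(O, D) = -2 - 240*O + 2*D/(18 + O) (R(O, D) = -2 + (O*(-240) + (D + D)/(O + 6*3)) = -2 + (-240*O + (2*D)/(O + 18)) = -2 + (-240*O + (2*D)/(18 + O)) = -2 + (-240*O + 2*D/(18 + O)) = -2 - 240*O + 2*D/(18 + O))
Z = -488 (Z = (2*(-18 - 6 - 2161*0 - 120*0**2)/(18 + 0))*183 = (2*(-18 - 6 + 0 - 120*0)/18)*183 = (2*(1/18)*(-18 - 6 + 0 + 0))*183 = (2*(1/18)*(-24))*183 = -8/3*183 = -488)
-Z = -1*(-488) = 488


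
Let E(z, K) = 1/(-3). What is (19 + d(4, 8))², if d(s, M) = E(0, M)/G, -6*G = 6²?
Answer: 117649/324 ≈ 363.11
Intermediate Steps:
E(z, K) = -⅓
G = -6 (G = -⅙*6² = -⅙*36 = -6)
d(s, M) = 1/18 (d(s, M) = -⅓/(-6) = -⅓*(-⅙) = 1/18)
(19 + d(4, 8))² = (19 + 1/18)² = (343/18)² = 117649/324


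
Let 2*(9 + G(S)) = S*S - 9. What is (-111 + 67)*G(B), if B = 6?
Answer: -198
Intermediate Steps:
G(S) = -27/2 + S²/2 (G(S) = -9 + (S*S - 9)/2 = -9 + (S² - 9)/2 = -9 + (-9 + S²)/2 = -9 + (-9/2 + S²/2) = -27/2 + S²/2)
(-111 + 67)*G(B) = (-111 + 67)*(-27/2 + (½)*6²) = -44*(-27/2 + (½)*36) = -44*(-27/2 + 18) = -44*9/2 = -198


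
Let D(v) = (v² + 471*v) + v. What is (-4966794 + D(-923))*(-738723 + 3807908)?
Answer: -13966390795385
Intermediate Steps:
D(v) = v² + 472*v
(-4966794 + D(-923))*(-738723 + 3807908) = (-4966794 - 923*(472 - 923))*(-738723 + 3807908) = (-4966794 - 923*(-451))*3069185 = (-4966794 + 416273)*3069185 = -4550521*3069185 = -13966390795385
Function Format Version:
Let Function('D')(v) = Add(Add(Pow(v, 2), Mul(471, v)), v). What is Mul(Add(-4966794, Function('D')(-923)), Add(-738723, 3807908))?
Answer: -13966390795385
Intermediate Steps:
Function('D')(v) = Add(Pow(v, 2), Mul(472, v))
Mul(Add(-4966794, Function('D')(-923)), Add(-738723, 3807908)) = Mul(Add(-4966794, Mul(-923, Add(472, -923))), Add(-738723, 3807908)) = Mul(Add(-4966794, Mul(-923, -451)), 3069185) = Mul(Add(-4966794, 416273), 3069185) = Mul(-4550521, 3069185) = -13966390795385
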